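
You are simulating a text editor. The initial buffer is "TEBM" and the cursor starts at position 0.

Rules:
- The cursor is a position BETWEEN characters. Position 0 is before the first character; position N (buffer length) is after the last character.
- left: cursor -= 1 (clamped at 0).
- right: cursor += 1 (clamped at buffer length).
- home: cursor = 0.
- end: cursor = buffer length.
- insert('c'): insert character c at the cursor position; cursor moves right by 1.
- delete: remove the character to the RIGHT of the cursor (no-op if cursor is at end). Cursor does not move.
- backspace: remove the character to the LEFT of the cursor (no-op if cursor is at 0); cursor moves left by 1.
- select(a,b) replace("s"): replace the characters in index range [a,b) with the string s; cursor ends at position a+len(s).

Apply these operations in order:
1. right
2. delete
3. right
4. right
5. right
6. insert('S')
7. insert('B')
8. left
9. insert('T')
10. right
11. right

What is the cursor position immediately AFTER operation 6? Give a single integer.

After op 1 (right): buf='TEBM' cursor=1
After op 2 (delete): buf='TBM' cursor=1
After op 3 (right): buf='TBM' cursor=2
After op 4 (right): buf='TBM' cursor=3
After op 5 (right): buf='TBM' cursor=3
After op 6 (insert('S')): buf='TBMS' cursor=4

Answer: 4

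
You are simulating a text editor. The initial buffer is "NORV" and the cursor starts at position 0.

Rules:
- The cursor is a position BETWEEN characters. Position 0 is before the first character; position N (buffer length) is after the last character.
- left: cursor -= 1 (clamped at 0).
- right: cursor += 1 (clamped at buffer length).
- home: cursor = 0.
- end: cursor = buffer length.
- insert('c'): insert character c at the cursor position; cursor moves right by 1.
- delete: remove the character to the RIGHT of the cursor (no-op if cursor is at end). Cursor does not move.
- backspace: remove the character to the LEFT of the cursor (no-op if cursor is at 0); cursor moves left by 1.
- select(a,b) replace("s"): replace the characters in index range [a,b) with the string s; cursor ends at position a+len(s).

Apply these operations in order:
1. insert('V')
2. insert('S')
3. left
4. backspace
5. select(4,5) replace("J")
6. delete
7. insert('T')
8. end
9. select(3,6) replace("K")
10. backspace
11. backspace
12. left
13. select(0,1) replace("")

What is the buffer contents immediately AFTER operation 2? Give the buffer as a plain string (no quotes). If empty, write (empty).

Answer: VSNORV

Derivation:
After op 1 (insert('V')): buf='VNORV' cursor=1
After op 2 (insert('S')): buf='VSNORV' cursor=2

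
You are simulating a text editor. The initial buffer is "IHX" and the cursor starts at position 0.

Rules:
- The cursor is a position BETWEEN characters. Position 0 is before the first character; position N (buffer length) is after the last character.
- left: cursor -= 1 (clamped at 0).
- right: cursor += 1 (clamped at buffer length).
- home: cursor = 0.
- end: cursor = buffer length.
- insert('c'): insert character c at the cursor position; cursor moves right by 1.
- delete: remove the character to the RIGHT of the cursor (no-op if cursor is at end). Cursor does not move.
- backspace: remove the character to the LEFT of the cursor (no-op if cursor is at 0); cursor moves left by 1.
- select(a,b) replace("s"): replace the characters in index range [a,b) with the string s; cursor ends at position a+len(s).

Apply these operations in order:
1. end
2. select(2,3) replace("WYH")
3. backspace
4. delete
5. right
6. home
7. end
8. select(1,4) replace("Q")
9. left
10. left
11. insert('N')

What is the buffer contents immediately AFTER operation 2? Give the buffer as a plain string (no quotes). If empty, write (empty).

After op 1 (end): buf='IHX' cursor=3
After op 2 (select(2,3) replace("WYH")): buf='IHWYH' cursor=5

Answer: IHWYH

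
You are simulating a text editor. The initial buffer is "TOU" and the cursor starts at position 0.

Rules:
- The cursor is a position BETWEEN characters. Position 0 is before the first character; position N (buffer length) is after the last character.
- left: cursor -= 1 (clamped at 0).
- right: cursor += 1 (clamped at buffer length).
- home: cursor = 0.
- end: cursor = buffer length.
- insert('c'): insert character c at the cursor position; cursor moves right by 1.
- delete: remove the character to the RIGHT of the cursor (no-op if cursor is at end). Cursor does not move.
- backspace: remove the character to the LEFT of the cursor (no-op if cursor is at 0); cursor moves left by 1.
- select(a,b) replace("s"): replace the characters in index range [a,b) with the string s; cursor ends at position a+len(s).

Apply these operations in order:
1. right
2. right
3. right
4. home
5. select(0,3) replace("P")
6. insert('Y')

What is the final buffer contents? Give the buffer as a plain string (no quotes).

After op 1 (right): buf='TOU' cursor=1
After op 2 (right): buf='TOU' cursor=2
After op 3 (right): buf='TOU' cursor=3
After op 4 (home): buf='TOU' cursor=0
After op 5 (select(0,3) replace("P")): buf='P' cursor=1
After op 6 (insert('Y')): buf='PY' cursor=2

Answer: PY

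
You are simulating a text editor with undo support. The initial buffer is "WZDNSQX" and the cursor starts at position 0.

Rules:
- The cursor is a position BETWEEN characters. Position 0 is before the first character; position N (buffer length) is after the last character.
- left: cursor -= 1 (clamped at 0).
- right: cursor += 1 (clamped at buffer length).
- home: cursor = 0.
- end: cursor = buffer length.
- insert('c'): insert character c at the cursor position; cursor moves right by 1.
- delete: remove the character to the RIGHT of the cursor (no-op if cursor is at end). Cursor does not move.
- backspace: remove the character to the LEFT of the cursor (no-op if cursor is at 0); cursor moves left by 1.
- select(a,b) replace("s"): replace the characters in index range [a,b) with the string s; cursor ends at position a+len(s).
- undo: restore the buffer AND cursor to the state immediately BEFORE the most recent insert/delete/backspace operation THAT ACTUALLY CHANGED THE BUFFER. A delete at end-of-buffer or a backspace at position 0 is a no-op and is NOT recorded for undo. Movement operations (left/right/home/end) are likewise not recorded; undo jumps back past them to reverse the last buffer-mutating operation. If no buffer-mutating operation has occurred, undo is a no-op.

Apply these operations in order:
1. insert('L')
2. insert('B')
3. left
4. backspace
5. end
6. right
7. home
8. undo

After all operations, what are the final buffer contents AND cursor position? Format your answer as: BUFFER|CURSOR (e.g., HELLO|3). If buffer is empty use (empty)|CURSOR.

Answer: LBWZDNSQX|1

Derivation:
After op 1 (insert('L')): buf='LWZDNSQX' cursor=1
After op 2 (insert('B')): buf='LBWZDNSQX' cursor=2
After op 3 (left): buf='LBWZDNSQX' cursor=1
After op 4 (backspace): buf='BWZDNSQX' cursor=0
After op 5 (end): buf='BWZDNSQX' cursor=8
After op 6 (right): buf='BWZDNSQX' cursor=8
After op 7 (home): buf='BWZDNSQX' cursor=0
After op 8 (undo): buf='LBWZDNSQX' cursor=1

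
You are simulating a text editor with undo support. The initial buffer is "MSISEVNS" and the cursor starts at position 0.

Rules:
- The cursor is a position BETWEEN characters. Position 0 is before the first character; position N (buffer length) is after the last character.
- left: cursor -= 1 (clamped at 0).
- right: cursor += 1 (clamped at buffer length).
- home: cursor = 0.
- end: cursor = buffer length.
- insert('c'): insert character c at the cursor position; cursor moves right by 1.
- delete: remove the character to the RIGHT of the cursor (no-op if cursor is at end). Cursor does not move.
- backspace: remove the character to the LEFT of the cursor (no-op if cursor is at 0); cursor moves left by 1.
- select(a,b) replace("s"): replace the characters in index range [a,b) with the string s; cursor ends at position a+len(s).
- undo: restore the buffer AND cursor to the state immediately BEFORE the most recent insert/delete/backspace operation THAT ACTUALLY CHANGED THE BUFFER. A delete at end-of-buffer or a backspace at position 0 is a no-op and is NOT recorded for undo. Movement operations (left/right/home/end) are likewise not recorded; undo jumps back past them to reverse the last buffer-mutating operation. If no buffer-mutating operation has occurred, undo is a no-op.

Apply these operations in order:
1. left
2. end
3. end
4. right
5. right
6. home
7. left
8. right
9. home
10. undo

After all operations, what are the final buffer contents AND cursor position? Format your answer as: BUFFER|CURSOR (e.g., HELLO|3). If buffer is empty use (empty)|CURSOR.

After op 1 (left): buf='MSISEVNS' cursor=0
After op 2 (end): buf='MSISEVNS' cursor=8
After op 3 (end): buf='MSISEVNS' cursor=8
After op 4 (right): buf='MSISEVNS' cursor=8
After op 5 (right): buf='MSISEVNS' cursor=8
After op 6 (home): buf='MSISEVNS' cursor=0
After op 7 (left): buf='MSISEVNS' cursor=0
After op 8 (right): buf='MSISEVNS' cursor=1
After op 9 (home): buf='MSISEVNS' cursor=0
After op 10 (undo): buf='MSISEVNS' cursor=0

Answer: MSISEVNS|0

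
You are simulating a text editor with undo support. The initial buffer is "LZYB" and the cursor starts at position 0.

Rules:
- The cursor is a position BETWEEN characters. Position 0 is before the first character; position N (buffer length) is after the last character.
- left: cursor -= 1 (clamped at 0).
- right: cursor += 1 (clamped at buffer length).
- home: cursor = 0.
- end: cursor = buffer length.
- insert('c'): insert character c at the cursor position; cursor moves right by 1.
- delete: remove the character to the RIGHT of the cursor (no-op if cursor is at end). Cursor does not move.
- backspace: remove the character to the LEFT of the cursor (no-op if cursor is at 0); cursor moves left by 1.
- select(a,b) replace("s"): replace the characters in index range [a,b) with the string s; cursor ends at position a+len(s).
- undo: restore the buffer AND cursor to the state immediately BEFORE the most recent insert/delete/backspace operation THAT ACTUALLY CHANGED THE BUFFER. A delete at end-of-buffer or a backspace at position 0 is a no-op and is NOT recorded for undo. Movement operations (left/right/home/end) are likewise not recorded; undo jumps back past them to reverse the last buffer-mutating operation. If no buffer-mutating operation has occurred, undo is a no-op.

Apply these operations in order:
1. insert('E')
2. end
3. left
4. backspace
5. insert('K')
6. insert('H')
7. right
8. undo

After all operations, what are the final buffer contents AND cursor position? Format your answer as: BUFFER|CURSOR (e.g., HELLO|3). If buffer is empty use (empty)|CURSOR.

After op 1 (insert('E')): buf='ELZYB' cursor=1
After op 2 (end): buf='ELZYB' cursor=5
After op 3 (left): buf='ELZYB' cursor=4
After op 4 (backspace): buf='ELZB' cursor=3
After op 5 (insert('K')): buf='ELZKB' cursor=4
After op 6 (insert('H')): buf='ELZKHB' cursor=5
After op 7 (right): buf='ELZKHB' cursor=6
After op 8 (undo): buf='ELZKB' cursor=4

Answer: ELZKB|4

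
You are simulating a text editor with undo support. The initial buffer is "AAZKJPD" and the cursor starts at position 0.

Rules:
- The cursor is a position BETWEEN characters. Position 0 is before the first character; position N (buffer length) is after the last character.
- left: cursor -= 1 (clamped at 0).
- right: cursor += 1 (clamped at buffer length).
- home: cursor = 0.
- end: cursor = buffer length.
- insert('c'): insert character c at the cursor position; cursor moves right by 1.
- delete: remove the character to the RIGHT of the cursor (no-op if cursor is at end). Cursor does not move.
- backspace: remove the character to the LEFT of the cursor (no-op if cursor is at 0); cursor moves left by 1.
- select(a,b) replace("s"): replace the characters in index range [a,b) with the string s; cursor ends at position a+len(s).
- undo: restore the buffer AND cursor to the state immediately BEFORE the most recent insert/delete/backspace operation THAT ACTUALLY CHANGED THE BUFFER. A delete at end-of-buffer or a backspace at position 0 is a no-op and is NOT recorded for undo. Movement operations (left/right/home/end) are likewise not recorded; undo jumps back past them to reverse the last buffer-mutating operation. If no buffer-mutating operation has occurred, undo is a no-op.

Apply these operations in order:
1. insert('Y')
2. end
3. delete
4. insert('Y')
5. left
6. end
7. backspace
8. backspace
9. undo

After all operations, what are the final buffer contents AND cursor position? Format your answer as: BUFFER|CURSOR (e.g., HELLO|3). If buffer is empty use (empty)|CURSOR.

After op 1 (insert('Y')): buf='YAAZKJPD' cursor=1
After op 2 (end): buf='YAAZKJPD' cursor=8
After op 3 (delete): buf='YAAZKJPD' cursor=8
After op 4 (insert('Y')): buf='YAAZKJPDY' cursor=9
After op 5 (left): buf='YAAZKJPDY' cursor=8
After op 6 (end): buf='YAAZKJPDY' cursor=9
After op 7 (backspace): buf='YAAZKJPD' cursor=8
After op 8 (backspace): buf='YAAZKJP' cursor=7
After op 9 (undo): buf='YAAZKJPD' cursor=8

Answer: YAAZKJPD|8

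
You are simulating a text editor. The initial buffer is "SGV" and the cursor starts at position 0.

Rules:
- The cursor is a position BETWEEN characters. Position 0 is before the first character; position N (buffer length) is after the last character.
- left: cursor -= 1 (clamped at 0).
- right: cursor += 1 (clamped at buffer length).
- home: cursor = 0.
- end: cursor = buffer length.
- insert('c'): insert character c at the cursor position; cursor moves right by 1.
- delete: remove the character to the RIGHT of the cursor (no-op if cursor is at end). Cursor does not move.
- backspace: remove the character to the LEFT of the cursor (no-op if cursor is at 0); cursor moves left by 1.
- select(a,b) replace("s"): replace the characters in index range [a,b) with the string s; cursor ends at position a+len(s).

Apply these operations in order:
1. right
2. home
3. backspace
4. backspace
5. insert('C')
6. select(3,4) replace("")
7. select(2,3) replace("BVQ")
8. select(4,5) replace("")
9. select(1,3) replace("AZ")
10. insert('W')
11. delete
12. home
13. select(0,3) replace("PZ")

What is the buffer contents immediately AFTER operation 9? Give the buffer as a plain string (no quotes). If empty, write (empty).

Answer: CAZV

Derivation:
After op 1 (right): buf='SGV' cursor=1
After op 2 (home): buf='SGV' cursor=0
After op 3 (backspace): buf='SGV' cursor=0
After op 4 (backspace): buf='SGV' cursor=0
After op 5 (insert('C')): buf='CSGV' cursor=1
After op 6 (select(3,4) replace("")): buf='CSG' cursor=3
After op 7 (select(2,3) replace("BVQ")): buf='CSBVQ' cursor=5
After op 8 (select(4,5) replace("")): buf='CSBV' cursor=4
After op 9 (select(1,3) replace("AZ")): buf='CAZV' cursor=3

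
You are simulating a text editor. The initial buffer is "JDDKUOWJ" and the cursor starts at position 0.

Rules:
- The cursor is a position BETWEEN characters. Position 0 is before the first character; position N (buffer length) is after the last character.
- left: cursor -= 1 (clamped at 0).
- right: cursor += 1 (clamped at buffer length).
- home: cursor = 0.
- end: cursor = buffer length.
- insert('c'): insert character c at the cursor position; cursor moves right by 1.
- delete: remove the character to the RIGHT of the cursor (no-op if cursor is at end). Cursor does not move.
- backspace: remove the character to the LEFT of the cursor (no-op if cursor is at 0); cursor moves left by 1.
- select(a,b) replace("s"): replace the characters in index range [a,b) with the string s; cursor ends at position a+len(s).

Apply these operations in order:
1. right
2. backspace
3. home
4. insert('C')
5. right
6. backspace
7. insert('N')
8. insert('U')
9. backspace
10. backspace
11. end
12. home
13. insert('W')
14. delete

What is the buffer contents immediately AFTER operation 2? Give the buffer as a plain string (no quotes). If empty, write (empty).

Answer: DDKUOWJ

Derivation:
After op 1 (right): buf='JDDKUOWJ' cursor=1
After op 2 (backspace): buf='DDKUOWJ' cursor=0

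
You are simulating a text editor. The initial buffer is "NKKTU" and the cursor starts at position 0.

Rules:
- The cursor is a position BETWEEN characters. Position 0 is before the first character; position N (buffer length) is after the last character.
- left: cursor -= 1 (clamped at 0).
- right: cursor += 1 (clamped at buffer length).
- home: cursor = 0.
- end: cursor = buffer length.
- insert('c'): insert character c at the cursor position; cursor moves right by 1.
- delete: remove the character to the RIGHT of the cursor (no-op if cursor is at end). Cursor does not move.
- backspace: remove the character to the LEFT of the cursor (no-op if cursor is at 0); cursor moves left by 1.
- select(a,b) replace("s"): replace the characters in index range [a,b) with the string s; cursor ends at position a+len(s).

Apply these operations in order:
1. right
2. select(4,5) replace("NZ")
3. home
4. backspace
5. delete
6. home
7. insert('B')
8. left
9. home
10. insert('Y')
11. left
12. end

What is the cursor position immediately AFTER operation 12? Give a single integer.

Answer: 7

Derivation:
After op 1 (right): buf='NKKTU' cursor=1
After op 2 (select(4,5) replace("NZ")): buf='NKKTNZ' cursor=6
After op 3 (home): buf='NKKTNZ' cursor=0
After op 4 (backspace): buf='NKKTNZ' cursor=0
After op 5 (delete): buf='KKTNZ' cursor=0
After op 6 (home): buf='KKTNZ' cursor=0
After op 7 (insert('B')): buf='BKKTNZ' cursor=1
After op 8 (left): buf='BKKTNZ' cursor=0
After op 9 (home): buf='BKKTNZ' cursor=0
After op 10 (insert('Y')): buf='YBKKTNZ' cursor=1
After op 11 (left): buf='YBKKTNZ' cursor=0
After op 12 (end): buf='YBKKTNZ' cursor=7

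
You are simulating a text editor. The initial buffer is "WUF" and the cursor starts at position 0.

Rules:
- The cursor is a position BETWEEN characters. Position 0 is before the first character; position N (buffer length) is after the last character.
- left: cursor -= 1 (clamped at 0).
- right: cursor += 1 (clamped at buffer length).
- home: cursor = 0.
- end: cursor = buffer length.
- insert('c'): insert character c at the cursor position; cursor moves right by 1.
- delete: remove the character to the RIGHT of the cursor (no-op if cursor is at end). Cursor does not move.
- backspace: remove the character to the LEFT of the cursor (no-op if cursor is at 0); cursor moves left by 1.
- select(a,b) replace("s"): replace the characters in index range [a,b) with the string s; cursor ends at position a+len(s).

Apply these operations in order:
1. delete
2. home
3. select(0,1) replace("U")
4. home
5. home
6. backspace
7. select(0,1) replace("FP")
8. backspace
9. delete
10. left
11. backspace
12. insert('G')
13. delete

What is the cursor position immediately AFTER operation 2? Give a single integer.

After op 1 (delete): buf='UF' cursor=0
After op 2 (home): buf='UF' cursor=0

Answer: 0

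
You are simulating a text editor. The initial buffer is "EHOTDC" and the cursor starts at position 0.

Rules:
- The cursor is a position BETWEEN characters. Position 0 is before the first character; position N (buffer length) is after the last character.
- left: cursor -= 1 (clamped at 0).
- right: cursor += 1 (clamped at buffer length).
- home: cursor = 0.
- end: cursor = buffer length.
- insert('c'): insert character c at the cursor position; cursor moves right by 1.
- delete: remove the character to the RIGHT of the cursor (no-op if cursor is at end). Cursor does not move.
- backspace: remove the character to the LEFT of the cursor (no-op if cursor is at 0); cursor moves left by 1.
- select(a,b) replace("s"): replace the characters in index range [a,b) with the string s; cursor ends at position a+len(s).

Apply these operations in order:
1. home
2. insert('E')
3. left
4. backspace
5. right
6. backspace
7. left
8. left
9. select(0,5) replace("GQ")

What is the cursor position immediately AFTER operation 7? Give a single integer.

Answer: 0

Derivation:
After op 1 (home): buf='EHOTDC' cursor=0
After op 2 (insert('E')): buf='EEHOTDC' cursor=1
After op 3 (left): buf='EEHOTDC' cursor=0
After op 4 (backspace): buf='EEHOTDC' cursor=0
After op 5 (right): buf='EEHOTDC' cursor=1
After op 6 (backspace): buf='EHOTDC' cursor=0
After op 7 (left): buf='EHOTDC' cursor=0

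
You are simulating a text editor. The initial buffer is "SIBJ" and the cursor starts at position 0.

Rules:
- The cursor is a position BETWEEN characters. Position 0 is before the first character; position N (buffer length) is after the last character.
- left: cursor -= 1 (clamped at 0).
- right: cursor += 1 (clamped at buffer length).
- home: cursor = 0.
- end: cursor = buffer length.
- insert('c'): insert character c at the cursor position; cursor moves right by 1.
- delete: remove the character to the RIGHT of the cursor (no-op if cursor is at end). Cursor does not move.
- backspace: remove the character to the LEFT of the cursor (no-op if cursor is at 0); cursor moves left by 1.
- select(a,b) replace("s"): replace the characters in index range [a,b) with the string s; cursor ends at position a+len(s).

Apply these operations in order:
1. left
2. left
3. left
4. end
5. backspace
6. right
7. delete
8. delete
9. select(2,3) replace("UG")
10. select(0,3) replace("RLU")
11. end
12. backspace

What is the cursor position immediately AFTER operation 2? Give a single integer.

Answer: 0

Derivation:
After op 1 (left): buf='SIBJ' cursor=0
After op 2 (left): buf='SIBJ' cursor=0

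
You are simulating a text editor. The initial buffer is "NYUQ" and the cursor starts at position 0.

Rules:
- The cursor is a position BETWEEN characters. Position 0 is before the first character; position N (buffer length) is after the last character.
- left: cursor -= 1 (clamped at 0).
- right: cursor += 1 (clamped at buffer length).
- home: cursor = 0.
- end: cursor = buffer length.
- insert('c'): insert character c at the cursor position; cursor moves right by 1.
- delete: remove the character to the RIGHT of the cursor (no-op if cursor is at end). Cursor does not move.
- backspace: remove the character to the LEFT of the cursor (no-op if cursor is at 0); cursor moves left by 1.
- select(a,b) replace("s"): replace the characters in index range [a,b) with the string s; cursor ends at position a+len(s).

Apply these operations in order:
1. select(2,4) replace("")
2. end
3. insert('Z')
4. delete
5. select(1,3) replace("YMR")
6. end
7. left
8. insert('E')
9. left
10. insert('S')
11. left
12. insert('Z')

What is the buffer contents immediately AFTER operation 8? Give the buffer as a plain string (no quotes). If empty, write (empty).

After op 1 (select(2,4) replace("")): buf='NY' cursor=2
After op 2 (end): buf='NY' cursor=2
After op 3 (insert('Z')): buf='NYZ' cursor=3
After op 4 (delete): buf='NYZ' cursor=3
After op 5 (select(1,3) replace("YMR")): buf='NYMR' cursor=4
After op 6 (end): buf='NYMR' cursor=4
After op 7 (left): buf='NYMR' cursor=3
After op 8 (insert('E')): buf='NYMER' cursor=4

Answer: NYMER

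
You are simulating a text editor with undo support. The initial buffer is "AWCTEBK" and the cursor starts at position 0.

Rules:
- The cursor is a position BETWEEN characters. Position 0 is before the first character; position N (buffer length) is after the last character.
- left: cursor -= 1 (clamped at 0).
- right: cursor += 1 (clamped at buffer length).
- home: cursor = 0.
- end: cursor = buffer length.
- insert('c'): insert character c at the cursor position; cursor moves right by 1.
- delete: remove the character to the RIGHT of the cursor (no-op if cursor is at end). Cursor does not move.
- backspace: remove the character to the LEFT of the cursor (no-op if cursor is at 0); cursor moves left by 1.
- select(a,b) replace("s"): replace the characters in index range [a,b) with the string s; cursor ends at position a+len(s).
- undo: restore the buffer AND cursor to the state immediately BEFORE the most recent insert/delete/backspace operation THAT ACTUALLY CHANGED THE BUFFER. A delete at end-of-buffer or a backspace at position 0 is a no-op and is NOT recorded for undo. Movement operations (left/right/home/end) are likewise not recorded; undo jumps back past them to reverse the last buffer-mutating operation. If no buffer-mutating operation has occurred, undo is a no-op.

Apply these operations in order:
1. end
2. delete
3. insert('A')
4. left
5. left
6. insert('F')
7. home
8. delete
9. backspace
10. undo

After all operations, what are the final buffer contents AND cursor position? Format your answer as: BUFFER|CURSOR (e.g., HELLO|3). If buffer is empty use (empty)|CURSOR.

Answer: AWCTEBFKA|0

Derivation:
After op 1 (end): buf='AWCTEBK' cursor=7
After op 2 (delete): buf='AWCTEBK' cursor=7
After op 3 (insert('A')): buf='AWCTEBKA' cursor=8
After op 4 (left): buf='AWCTEBKA' cursor=7
After op 5 (left): buf='AWCTEBKA' cursor=6
After op 6 (insert('F')): buf='AWCTEBFKA' cursor=7
After op 7 (home): buf='AWCTEBFKA' cursor=0
After op 8 (delete): buf='WCTEBFKA' cursor=0
After op 9 (backspace): buf='WCTEBFKA' cursor=0
After op 10 (undo): buf='AWCTEBFKA' cursor=0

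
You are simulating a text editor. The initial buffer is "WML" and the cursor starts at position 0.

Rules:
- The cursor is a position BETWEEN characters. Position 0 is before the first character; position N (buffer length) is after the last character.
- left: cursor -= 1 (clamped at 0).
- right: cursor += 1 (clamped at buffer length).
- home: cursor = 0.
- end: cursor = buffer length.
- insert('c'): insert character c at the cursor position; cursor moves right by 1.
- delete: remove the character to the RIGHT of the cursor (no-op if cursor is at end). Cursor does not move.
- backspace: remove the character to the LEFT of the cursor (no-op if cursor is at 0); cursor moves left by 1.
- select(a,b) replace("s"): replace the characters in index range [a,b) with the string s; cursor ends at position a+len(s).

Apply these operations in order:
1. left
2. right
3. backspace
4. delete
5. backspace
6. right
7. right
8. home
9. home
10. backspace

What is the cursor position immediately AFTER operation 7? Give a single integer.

After op 1 (left): buf='WML' cursor=0
After op 2 (right): buf='WML' cursor=1
After op 3 (backspace): buf='ML' cursor=0
After op 4 (delete): buf='L' cursor=0
After op 5 (backspace): buf='L' cursor=0
After op 6 (right): buf='L' cursor=1
After op 7 (right): buf='L' cursor=1

Answer: 1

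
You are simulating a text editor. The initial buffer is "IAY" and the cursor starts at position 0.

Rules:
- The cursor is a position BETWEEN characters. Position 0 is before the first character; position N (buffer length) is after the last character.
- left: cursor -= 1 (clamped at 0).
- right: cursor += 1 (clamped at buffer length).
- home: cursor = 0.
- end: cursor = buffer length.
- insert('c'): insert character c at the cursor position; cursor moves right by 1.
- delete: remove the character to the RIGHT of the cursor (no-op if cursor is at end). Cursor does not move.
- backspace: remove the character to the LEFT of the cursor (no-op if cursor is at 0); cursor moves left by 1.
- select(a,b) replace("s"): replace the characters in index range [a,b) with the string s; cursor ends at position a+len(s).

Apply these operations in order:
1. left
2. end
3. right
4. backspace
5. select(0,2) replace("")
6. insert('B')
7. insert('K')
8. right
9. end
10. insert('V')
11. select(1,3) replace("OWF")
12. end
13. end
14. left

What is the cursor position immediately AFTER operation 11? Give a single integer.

After op 1 (left): buf='IAY' cursor=0
After op 2 (end): buf='IAY' cursor=3
After op 3 (right): buf='IAY' cursor=3
After op 4 (backspace): buf='IA' cursor=2
After op 5 (select(0,2) replace("")): buf='(empty)' cursor=0
After op 6 (insert('B')): buf='B' cursor=1
After op 7 (insert('K')): buf='BK' cursor=2
After op 8 (right): buf='BK' cursor=2
After op 9 (end): buf='BK' cursor=2
After op 10 (insert('V')): buf='BKV' cursor=3
After op 11 (select(1,3) replace("OWF")): buf='BOWF' cursor=4

Answer: 4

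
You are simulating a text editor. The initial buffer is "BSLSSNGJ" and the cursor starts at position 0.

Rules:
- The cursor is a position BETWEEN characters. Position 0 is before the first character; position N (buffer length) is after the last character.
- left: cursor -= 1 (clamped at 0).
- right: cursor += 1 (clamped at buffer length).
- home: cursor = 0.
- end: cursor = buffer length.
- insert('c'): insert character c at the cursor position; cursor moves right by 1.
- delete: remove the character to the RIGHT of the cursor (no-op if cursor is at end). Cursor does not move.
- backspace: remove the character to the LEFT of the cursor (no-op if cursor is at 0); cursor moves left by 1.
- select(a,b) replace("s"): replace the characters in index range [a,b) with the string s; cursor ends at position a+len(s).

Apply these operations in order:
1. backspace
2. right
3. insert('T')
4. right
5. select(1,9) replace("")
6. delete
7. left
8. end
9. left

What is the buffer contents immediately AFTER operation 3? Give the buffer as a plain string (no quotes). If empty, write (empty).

Answer: BTSLSSNGJ

Derivation:
After op 1 (backspace): buf='BSLSSNGJ' cursor=0
After op 2 (right): buf='BSLSSNGJ' cursor=1
After op 3 (insert('T')): buf='BTSLSSNGJ' cursor=2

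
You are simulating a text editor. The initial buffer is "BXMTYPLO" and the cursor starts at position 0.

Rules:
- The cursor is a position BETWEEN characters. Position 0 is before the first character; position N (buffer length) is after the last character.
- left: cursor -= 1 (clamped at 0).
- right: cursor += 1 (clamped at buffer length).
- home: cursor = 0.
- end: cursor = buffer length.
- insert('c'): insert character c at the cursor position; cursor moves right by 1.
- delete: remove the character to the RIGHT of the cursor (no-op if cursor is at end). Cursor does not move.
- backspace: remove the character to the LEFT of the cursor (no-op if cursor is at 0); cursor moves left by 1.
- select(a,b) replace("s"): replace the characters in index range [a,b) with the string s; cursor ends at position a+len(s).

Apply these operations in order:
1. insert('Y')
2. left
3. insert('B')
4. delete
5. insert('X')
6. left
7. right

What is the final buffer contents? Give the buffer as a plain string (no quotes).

After op 1 (insert('Y')): buf='YBXMTYPLO' cursor=1
After op 2 (left): buf='YBXMTYPLO' cursor=0
After op 3 (insert('B')): buf='BYBXMTYPLO' cursor=1
After op 4 (delete): buf='BBXMTYPLO' cursor=1
After op 5 (insert('X')): buf='BXBXMTYPLO' cursor=2
After op 6 (left): buf='BXBXMTYPLO' cursor=1
After op 7 (right): buf='BXBXMTYPLO' cursor=2

Answer: BXBXMTYPLO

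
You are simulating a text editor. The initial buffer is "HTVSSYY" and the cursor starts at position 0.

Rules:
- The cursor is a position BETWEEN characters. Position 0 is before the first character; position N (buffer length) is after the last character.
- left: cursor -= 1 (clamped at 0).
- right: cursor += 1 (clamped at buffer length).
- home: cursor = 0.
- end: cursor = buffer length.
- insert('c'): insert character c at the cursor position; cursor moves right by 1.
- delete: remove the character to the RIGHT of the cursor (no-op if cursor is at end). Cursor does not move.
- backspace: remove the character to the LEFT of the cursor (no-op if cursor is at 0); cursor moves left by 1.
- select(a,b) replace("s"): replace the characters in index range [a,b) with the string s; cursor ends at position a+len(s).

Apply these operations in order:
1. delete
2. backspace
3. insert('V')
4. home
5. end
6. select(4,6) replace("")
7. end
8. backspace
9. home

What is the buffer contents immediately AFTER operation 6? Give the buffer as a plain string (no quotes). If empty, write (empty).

After op 1 (delete): buf='TVSSYY' cursor=0
After op 2 (backspace): buf='TVSSYY' cursor=0
After op 3 (insert('V')): buf='VTVSSYY' cursor=1
After op 4 (home): buf='VTVSSYY' cursor=0
After op 5 (end): buf='VTVSSYY' cursor=7
After op 6 (select(4,6) replace("")): buf='VTVSY' cursor=4

Answer: VTVSY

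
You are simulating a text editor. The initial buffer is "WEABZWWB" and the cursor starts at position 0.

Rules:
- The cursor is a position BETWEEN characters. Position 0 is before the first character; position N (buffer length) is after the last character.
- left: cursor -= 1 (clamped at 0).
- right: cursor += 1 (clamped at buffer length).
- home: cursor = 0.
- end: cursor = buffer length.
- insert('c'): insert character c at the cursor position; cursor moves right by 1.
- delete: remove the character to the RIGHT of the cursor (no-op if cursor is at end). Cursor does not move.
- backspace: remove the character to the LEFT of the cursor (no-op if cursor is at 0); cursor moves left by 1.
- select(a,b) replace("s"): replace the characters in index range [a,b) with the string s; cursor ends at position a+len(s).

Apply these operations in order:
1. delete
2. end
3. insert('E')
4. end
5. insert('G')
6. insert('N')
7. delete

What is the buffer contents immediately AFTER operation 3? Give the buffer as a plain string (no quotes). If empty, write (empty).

After op 1 (delete): buf='EABZWWB' cursor=0
After op 2 (end): buf='EABZWWB' cursor=7
After op 3 (insert('E')): buf='EABZWWBE' cursor=8

Answer: EABZWWBE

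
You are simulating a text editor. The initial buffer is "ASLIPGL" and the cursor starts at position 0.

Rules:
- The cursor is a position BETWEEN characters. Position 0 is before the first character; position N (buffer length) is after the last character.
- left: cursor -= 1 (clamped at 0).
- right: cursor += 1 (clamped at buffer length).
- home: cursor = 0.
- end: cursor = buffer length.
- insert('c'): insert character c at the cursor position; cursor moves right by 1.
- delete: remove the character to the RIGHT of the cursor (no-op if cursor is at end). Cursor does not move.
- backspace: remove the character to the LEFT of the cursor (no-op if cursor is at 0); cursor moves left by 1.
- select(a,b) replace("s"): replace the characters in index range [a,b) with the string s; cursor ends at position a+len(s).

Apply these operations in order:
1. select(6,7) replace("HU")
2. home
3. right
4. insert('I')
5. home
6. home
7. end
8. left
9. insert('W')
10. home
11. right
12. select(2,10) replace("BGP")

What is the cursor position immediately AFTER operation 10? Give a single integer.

After op 1 (select(6,7) replace("HU")): buf='ASLIPGHU' cursor=8
After op 2 (home): buf='ASLIPGHU' cursor=0
After op 3 (right): buf='ASLIPGHU' cursor=1
After op 4 (insert('I')): buf='AISLIPGHU' cursor=2
After op 5 (home): buf='AISLIPGHU' cursor=0
After op 6 (home): buf='AISLIPGHU' cursor=0
After op 7 (end): buf='AISLIPGHU' cursor=9
After op 8 (left): buf='AISLIPGHU' cursor=8
After op 9 (insert('W')): buf='AISLIPGHWU' cursor=9
After op 10 (home): buf='AISLIPGHWU' cursor=0

Answer: 0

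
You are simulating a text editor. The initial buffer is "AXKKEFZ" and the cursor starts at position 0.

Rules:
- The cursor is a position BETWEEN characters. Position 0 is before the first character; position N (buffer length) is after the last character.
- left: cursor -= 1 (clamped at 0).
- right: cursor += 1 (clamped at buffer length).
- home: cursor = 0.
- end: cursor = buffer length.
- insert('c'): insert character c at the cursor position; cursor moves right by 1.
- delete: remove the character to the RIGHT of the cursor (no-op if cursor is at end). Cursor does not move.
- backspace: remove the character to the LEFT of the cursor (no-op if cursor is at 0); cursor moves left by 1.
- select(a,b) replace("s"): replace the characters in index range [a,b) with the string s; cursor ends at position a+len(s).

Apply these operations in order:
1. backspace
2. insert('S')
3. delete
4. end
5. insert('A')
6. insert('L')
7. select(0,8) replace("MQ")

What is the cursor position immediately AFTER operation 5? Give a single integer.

Answer: 8

Derivation:
After op 1 (backspace): buf='AXKKEFZ' cursor=0
After op 2 (insert('S')): buf='SAXKKEFZ' cursor=1
After op 3 (delete): buf='SXKKEFZ' cursor=1
After op 4 (end): buf='SXKKEFZ' cursor=7
After op 5 (insert('A')): buf='SXKKEFZA' cursor=8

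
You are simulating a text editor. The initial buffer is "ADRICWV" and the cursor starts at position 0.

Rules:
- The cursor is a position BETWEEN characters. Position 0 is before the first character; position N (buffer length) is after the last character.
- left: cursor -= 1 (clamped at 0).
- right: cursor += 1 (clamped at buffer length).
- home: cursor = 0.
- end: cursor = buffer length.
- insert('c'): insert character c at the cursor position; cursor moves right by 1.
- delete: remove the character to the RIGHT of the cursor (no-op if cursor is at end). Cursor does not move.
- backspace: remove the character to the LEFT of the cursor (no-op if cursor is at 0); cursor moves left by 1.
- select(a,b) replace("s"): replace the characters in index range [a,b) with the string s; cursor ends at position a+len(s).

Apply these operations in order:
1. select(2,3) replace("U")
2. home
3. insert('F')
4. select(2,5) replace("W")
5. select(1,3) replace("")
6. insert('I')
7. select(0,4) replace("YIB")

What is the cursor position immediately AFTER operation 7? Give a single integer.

Answer: 3

Derivation:
After op 1 (select(2,3) replace("U")): buf='ADUICWV' cursor=3
After op 2 (home): buf='ADUICWV' cursor=0
After op 3 (insert('F')): buf='FADUICWV' cursor=1
After op 4 (select(2,5) replace("W")): buf='FAWCWV' cursor=3
After op 5 (select(1,3) replace("")): buf='FCWV' cursor=1
After op 6 (insert('I')): buf='FICWV' cursor=2
After op 7 (select(0,4) replace("YIB")): buf='YIBV' cursor=3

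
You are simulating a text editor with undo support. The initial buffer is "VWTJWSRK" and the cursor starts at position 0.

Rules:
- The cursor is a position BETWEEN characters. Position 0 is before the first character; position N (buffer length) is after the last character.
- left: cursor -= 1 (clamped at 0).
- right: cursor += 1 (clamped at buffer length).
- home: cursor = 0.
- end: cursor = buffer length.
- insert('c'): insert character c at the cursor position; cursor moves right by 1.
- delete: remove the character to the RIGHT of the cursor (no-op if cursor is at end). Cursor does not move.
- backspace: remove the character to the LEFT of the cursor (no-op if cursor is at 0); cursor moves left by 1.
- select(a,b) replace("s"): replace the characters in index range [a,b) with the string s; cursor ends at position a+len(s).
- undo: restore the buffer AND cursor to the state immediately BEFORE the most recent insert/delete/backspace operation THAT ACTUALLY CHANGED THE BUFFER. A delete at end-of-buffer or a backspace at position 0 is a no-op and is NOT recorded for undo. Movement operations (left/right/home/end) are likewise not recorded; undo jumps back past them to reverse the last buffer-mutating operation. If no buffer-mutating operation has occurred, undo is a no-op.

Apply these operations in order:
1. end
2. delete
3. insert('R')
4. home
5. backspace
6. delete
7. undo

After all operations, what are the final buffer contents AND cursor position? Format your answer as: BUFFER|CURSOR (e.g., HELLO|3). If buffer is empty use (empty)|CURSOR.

After op 1 (end): buf='VWTJWSRK' cursor=8
After op 2 (delete): buf='VWTJWSRK' cursor=8
After op 3 (insert('R')): buf='VWTJWSRKR' cursor=9
After op 4 (home): buf='VWTJWSRKR' cursor=0
After op 5 (backspace): buf='VWTJWSRKR' cursor=0
After op 6 (delete): buf='WTJWSRKR' cursor=0
After op 7 (undo): buf='VWTJWSRKR' cursor=0

Answer: VWTJWSRKR|0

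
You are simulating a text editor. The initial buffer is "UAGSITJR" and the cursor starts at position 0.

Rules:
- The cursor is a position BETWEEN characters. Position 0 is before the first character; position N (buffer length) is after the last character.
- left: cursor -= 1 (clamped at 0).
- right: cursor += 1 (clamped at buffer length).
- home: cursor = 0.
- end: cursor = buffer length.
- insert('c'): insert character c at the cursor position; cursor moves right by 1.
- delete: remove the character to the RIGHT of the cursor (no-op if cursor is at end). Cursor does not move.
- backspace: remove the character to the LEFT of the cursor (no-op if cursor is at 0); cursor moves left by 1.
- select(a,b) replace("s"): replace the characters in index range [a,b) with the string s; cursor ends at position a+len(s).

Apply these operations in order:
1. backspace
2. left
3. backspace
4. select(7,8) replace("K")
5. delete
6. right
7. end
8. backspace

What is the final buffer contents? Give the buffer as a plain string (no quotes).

Answer: UAGSITJ

Derivation:
After op 1 (backspace): buf='UAGSITJR' cursor=0
After op 2 (left): buf='UAGSITJR' cursor=0
After op 3 (backspace): buf='UAGSITJR' cursor=0
After op 4 (select(7,8) replace("K")): buf='UAGSITJK' cursor=8
After op 5 (delete): buf='UAGSITJK' cursor=8
After op 6 (right): buf='UAGSITJK' cursor=8
After op 7 (end): buf='UAGSITJK' cursor=8
After op 8 (backspace): buf='UAGSITJ' cursor=7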